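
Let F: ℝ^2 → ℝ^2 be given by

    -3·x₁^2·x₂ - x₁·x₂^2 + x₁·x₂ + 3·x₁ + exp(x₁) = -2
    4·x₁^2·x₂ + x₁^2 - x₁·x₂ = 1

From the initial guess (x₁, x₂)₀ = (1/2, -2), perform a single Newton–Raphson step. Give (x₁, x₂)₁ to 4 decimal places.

At (1/2, -2): F = (3.648721, -1.7500).
Jacobian J = [[-6·x₁·x₂ - x₂^2 + x₂ + exp(x₁) + 3, -3·x₁^2 - 2·x₁·x₂ + x₁], [8·x₁·x₂ + 2·x₁ - x₂, 4·x₁^2 - x₁]].
At the point, J = [[4.648721, 1.7500], [-5.0000, 0.5000]] (det J = 11.074361).
Solving J·Δ = −F gives Δ = (-0.4413, -0.9128).
Then the next iterate is (x₁, x₂)₁ = (0.0587, -2.9128).

(0.0587, -2.9128)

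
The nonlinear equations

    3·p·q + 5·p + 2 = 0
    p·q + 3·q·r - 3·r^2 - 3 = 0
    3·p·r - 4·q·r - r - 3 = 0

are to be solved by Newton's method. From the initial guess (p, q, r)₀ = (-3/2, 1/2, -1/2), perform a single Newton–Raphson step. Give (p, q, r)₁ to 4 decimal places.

At (-3/2, 1/2, -1/2): F = (-7.7500, -5.2500, 0.7500).
Jacobian J = [[3·q + 5, 3·p, 0], [q, p + 3·r, 3·q - 6·r], [3·r, -4·r, 3·p - 4·q - 1]].
At the point, J = [[6.5000, -4.5000, 0.0000], [0.5000, -3.0000, 4.5000], [-1.5000, 2.0000, -7.5000]] (det J = 101.2500).
Solving J·Δ = −F gives Δ = (-0.5667, -2.5407, -0.4642).
Then the next iterate is (p, q, r)₁ = (-2.0667, -2.0407, -0.9642).

(-2.0667, -2.0407, -0.9642)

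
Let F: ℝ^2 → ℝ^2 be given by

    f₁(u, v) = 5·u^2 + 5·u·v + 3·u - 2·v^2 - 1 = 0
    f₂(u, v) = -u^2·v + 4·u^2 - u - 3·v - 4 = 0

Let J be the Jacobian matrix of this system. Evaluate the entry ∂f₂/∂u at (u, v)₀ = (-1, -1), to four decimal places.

∂f₂/∂u = -2·u·v + 8·u - 1.
At (-1, -1) this is -11.0000.

-11.0000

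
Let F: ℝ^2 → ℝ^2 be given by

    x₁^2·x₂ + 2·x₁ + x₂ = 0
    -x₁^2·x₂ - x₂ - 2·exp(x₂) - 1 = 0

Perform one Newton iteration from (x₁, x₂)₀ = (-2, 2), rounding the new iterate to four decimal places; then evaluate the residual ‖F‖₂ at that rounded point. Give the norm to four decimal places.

At (-2, 2): F = (6.0000, -25.778112).
Jacobian J = [[2·x₁·x₂ + 2, x₁^2 + 1], [-2·x₁·x₂, -x₁^2 - 2·exp(x₂) - 1]].
At the point, J = [[-6.0000, 5.0000], [8.0000, -19.778112]] (det J = 78.668673).
Solving J·Δ = −F gives Δ = (-0.1299, -1.3559).
Then the next iterate is (x₁, x₂)₁ = (-2.1299, 0.6441).
Re-evaluating at (-2.1299, 0.6441): F = (-0.693757, -8.374588), so ‖F‖₂ = 8.4033.

8.4033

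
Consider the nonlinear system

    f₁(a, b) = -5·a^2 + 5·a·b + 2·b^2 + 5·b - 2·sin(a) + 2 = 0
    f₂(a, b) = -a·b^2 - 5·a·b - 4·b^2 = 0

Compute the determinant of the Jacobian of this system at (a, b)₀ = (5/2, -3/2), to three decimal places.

J = [[-10·a + 5·b - 2·cos(a), 5·a + 4·b + 5], [-b^2 - 5·b, -2·a·b - 5·a - 8·b]].
At the point, J = [[-30.89771, 11.500], [5.250, 7.000]].
det J = -276.659.

-276.659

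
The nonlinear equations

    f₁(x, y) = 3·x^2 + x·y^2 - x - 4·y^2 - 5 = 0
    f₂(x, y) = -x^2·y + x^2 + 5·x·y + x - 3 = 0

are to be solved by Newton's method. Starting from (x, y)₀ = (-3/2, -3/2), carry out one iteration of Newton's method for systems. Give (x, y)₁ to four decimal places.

At (-3/2, -3/2): F = (-9.1250, 12.3750).
Jacobian J = [[6·x + y^2 - 1, 2·x·y - 8·y], [-2·x·y + 2·x + 5·y + 1, -x^2 + 5·x]].
At the point, J = [[-7.7500, 16.5000], [-14.0000, -9.7500]] (det J = 306.5625).
Solving J·Δ = −F gives Δ = (0.3758, 0.7296).
Then the next iterate is (x, y)₁ = (-1.1242, -0.7704).

(-1.1242, -0.7704)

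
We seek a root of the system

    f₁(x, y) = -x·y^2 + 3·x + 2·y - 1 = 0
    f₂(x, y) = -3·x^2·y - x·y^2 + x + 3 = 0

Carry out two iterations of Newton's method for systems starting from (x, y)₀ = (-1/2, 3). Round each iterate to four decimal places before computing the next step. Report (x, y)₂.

At (-1/2, 3): F = (8.0000, 4.7500).
Jacobian J = [[-y^2 + 3, -2·x·y + 2], [-6·x·y - y^2 + 1, -3·x^2 - 2·x·y]].
At the point, J = [[-6.0000, 5.0000], [1.0000, 2.2500]] (det J = -18.5000).
Solving J·Δ = −F gives Δ = (-0.3108, -1.9730).
Then the next iterate is (x, y)₁ = (-0.8108, 1.0270).
Round to (-0.8108, 1.0270) and repeat: F = (-0.523226, 1.018935), J = [[1.945271, 3.665383], [4.941421, -0.306807]].
Δ = (-0.1910, 0.2441), so (x, y)₂ = (-1.0018, 1.2711).

(-1.0018, 1.2711)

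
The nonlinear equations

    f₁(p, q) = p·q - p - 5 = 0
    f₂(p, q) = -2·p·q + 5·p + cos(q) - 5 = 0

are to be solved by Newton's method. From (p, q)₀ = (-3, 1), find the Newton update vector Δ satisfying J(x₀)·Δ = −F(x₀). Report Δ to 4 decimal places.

(7.3524, -1.6667)

At (-3, 1): F = (-5.0000, -13.459698).
Jacobian J = [[q - 1, p], [-2·q + 5, -2·p - sin(q)]].
At the point, J = [[0.0000, -3.0000], [3.0000, 5.158529]] (det J = 9.0000).
Solving J·Δ = −F gives Δ = (7.3524, -1.6667).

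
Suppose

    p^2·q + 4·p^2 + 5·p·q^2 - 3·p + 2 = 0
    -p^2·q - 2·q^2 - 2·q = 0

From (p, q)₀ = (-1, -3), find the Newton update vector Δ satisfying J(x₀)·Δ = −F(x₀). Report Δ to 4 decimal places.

(0.1319, 1.0879)

At (-1, -3): F = (-39.0000, -9.0000).
Jacobian J = [[2·p·q + 8·p + 5·q^2 - 3, p^2 + 10·p·q], [-2·p·q, -p^2 - 4·q - 2]].
At the point, J = [[40.0000, 31.0000], [-6.0000, 9.0000]] (det J = 546.0000).
Solving J·Δ = −F gives Δ = (0.1319, 1.0879).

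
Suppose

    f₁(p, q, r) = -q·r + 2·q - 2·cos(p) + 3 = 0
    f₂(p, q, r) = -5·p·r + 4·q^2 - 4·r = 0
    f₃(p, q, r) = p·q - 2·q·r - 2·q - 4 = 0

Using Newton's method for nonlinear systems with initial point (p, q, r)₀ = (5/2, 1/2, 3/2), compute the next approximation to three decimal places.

(-0.743, -2.018, 0.924)

At (5/2, 1/2, 3/2): F = (4.85229, -23.750, -5.250).
Jacobian J = [[2·sin(p), -r + 2, -q], [-5·r, 8·q, -5·p - 4], [q, p - 2·r - 2, -2·q]].
At the point, J = [[1.19694, 0.500, -0.500], [-7.500, 4.000, -16.500], [0.500, -2.500, -1.000]] (det J = -70.41173).
Solving J·Δ = −F gives Δ = (-3.243, -2.518, -0.576).
Then the next iterate is (p, q, r)₁ = (-0.743, -2.018, 0.924).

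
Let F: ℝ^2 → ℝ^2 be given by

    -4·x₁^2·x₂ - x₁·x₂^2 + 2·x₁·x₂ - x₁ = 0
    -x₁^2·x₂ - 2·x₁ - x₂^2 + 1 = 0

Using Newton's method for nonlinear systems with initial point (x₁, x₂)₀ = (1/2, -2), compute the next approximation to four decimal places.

At (1/2, -2): F = (-2.5000, -3.5000).
Jacobian J = [[-8·x₁·x₂ - x₂^2 + 2·x₂ - 1, -4·x₁^2 - 2·x₁·x₂ + 2·x₁], [-2·x₁·x₂ - 2, -x₁^2 - 2·x₂]].
At the point, J = [[-1.0000, 2.0000], [0.0000, 3.7500]] (det J = -3.7500).
Solving J·Δ = −F gives Δ = (-0.6333, 0.9333).
Then the next iterate is (x₁, x₂)₁ = (-0.1333, -1.0667).

(-0.1333, -1.0667)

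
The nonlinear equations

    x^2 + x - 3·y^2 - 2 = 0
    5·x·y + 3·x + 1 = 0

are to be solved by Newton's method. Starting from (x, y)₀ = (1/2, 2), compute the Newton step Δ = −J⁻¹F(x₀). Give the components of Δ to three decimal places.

(-0.353, -1.163)

At (1/2, 2): F = (-13.250, 7.500).
Jacobian J = [[2·x + 1, -6·y], [5·y + 3, 5·x]].
At the point, J = [[2.000, -12.000], [13.000, 2.500]] (det J = 161.000).
Solving J·Δ = −F gives Δ = (-0.353, -1.163).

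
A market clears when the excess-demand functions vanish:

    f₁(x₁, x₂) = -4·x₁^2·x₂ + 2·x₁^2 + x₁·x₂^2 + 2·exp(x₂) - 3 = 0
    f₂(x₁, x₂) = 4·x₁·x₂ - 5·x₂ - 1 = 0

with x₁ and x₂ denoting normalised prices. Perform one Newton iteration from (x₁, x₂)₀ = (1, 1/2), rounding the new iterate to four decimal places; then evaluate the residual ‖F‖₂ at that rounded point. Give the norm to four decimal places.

At (1, 1/2): F = (0.547443, -1.5000).
Jacobian J = [[-8·x₁·x₂ + 4·x₁ + x₂^2, -4·x₁^2 + 2·x₁·x₂ + 2·exp(x₂)], [4·x₂, 4·x₁ - 5]].
At the point, J = [[0.2500, 0.297443], [2.0000, -1.0000]] (det J = -0.844885).
Solving J·Δ = −F gives Δ = (-0.1199, -1.7397).
Then the next iterate is (x₁, x₂)₁ = (0.8801, -1.2397).
Re-evaluating at (0.8801, -1.2397): F = (4.321649, 0.834260), so ‖F‖₂ = 4.4014.

4.4014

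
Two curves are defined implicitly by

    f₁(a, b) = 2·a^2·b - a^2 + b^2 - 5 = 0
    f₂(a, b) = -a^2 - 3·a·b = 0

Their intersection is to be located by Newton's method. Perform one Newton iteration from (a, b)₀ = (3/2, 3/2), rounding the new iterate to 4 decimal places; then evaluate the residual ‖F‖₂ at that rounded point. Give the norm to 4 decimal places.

At (3/2, 3/2): F = (1.7500, -9.0000).
Jacobian J = [[4·a·b - 2·a, 2·a^2 + 2·b], [-2·a - 3·b, -3·a]].
At the point, J = [[6.0000, 7.5000], [-7.5000, -4.5000]] (det J = 29.2500).
Solving J·Δ = −F gives Δ = (-2.0385, 1.3974).
Then the next iterate is (a, b)₁ = (-0.5385, 2.8974).
Re-evaluating at (-0.5385, 2.8974): F = (4.785334, 4.390767), so ‖F‖₂ = 6.4945.

6.4945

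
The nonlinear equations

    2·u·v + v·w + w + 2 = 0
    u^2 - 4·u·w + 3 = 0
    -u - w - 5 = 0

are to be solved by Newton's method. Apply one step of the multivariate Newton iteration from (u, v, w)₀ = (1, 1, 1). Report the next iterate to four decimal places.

At (1, 1, 1): F = (6.0000, 0.0000, -7.0000).
Jacobian J = [[2·v, 2·u + w, v + 1], [2·u - 4·w, 0, -4·u], [-1, 0, -1]].
At the point, J = [[2.0000, 3.0000, 2.0000], [-2.0000, 0.0000, -4.0000], [-1.0000, 0.0000, -1.0000]] (det J = 6.0000).
Solving J·Δ = −F gives Δ = (-14.0000, 2.6667, 7.0000).
Then the next iterate is (u, v, w)₁ = (-13.0000, 3.6667, 8.0000).

(-13.0000, 3.6667, 8.0000)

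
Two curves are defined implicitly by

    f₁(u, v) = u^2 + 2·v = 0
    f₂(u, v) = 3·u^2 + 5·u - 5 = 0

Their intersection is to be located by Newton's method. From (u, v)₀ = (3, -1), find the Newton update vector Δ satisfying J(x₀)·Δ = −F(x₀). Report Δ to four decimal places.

(-1.6087, 1.3261)

At (3, -1): F = (7.0000, 37.0000).
Jacobian J = [[2·u, 2], [6·u + 5, 0]].
At the point, J = [[6.0000, 2.0000], [23.0000, 0.0000]] (det J = -46.0000).
Solving J·Δ = −F gives Δ = (-1.6087, 1.3261).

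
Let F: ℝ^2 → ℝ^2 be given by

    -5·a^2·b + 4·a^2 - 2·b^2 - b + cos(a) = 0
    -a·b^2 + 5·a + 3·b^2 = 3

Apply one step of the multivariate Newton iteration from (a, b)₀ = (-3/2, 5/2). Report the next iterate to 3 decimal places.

(-0.842, 1.753)

At (-3/2, 5/2): F = (-34.05426, 17.625).
Jacobian J = [[-10·a·b + 8·a - sin(a), -5·a^2 - 4·b - 1], [-b^2 + 5, -2·a·b + 6·b]].
At the point, J = [[26.49749, -22.250], [-1.250, 22.500]] (det J = 568.38114).
Solving J·Δ = −F gives Δ = (0.658, -0.747).
Then the next iterate is (a, b)₁ = (-0.842, 1.753).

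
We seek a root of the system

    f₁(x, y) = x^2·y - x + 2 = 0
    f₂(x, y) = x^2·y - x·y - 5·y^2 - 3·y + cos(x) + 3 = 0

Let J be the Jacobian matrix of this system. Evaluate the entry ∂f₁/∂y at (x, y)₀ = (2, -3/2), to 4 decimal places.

4.0000

∂f₁/∂y = x^2.
At (2, -3/2) this is 4.0000.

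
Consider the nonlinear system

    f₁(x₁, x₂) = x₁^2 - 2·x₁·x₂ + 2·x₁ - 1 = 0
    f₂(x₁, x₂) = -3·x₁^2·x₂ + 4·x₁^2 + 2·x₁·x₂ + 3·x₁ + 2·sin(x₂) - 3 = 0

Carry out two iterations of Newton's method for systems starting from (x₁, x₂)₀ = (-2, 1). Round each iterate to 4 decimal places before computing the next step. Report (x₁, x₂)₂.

At (-2, 1): F = (3.0000, -7.317058).
Jacobian J = [[2·x₁ - 2·x₂ + 2, -2·x₁], [-6·x₁·x₂ + 8·x₁ + 2·x₂ + 3, -3·x₁^2 + 2·x₁ + 2·cos(x₂)]].
At the point, J = [[-4.0000, 4.0000], [1.0000, -14.919395]] (det J = 55.677582).
Solving J·Δ = −F gives Δ = (0.2782, -0.4718).
Then the next iterate is (x₁, x₂)₁ = (-1.7218, 0.5282).
Round to (-1.7218, 0.5282) and repeat: F = (0.339905, -1.815667), J = [[-2.5000, 3.4436], [-4.261271, -10.609954]].
Δ = (-0.0642, -0.1453), so (x₁, x₂)₂ = (-1.7860, 0.3829).

(-1.7860, 0.3829)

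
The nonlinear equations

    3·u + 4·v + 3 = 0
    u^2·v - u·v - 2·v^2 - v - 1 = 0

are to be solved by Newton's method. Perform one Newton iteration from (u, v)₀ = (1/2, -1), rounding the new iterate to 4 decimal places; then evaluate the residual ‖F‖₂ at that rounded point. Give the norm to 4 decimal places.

1.1846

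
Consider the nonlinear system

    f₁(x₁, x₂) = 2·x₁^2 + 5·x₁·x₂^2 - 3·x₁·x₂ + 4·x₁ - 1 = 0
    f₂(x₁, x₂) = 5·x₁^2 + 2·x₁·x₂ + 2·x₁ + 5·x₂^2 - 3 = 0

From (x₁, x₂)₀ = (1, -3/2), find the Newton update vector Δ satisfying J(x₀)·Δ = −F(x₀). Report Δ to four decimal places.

(-0.3356, 0.7100)

At (1, -3/2): F = (20.7500, 12.2500).
Jacobian J = [[4·x₁ + 5·x₂^2 - 3·x₂ + 4, 10·x₁·x₂ - 3·x₁], [10·x₁ + 2·x₂ + 2, 2·x₁ + 10·x₂]].
At the point, J = [[23.7500, -18.0000], [9.0000, -13.0000]] (det J = -146.7500).
Solving J·Δ = −F gives Δ = (-0.3356, 0.7100).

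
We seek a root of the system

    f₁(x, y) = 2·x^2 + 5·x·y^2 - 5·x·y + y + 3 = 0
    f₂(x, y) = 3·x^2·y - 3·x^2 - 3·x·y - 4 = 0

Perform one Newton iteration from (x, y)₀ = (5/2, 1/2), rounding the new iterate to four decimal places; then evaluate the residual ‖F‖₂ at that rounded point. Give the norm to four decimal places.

At (5/2, 1/2): F = (12.8750, -17.1250).
Jacobian J = [[4·x + 5·y^2 - 5·y, 10·x·y - 5·x + 1], [6·x·y - 6·x - 3·y, 3·x^2 - 3·x]].
At the point, J = [[8.7500, 1.0000], [-9.0000, 11.2500]] (det J = 107.4375).
Solving J·Δ = −F gives Δ = (-1.5076, 0.3162).
Then the next iterate is (x, y)₁ = (0.9924, 0.8162).
Re-evaluating at (0.9924, 0.8162): F = (5.041528, -6.973041), so ‖F‖₂ = 8.6047.

8.6047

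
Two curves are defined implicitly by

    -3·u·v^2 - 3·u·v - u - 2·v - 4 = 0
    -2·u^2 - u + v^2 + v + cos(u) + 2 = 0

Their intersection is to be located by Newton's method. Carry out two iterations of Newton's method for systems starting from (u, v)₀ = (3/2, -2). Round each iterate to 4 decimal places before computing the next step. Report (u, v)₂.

At (3/2, -2): F = (-10.5000, -1.929263).
Jacobian J = [[-3·v^2 - 3·v - 1, -6·u·v - 3·u - 2], [-4·u - sin(u) - 1, 2·v + 1]].
At the point, J = [[-7.0000, 11.5000], [-7.997495, -3.0000]] (det J = 112.971192).
Solving J·Δ = −F gives Δ = (-0.4752, 0.6238).
Then the next iterate is (u, v)₁ = (1.0248, -1.3762).
Round to (1.0248, -1.3762) and repeat: F = (-3.864098, -0.088234), J = [[-2.553179, 3.387579], [-5.953810, -1.7524]].
Δ = (-0.2869, 0.9244), so (u, v)₂ = (0.7379, -0.4518).

(0.7379, -0.4518)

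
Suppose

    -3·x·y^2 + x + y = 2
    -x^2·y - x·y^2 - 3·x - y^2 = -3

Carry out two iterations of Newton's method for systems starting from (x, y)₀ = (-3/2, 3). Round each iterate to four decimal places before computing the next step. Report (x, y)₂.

At (-3/2, 3): F = (40.0000, 5.2500).
Jacobian J = [[-3·y^2 + 1, -6·x·y + 1], [-2·x·y - y^2 - 3, -x^2 - 2·x·y - 2·y]].
At the point, J = [[-26.0000, 28.0000], [-3.0000, 0.7500]] (det J = 64.5000).
Solving J·Δ = −F gives Δ = (1.8140, 0.2558).
Then the next iterate is (x, y)₁ = (0.3140, 3.2558).
Round to (0.3140, 3.2558) and repeat: F = (-8.415620, -12.191716), J = [[-30.800701, -5.133927], [-15.644876, -8.654838]].
Δ = (-0.0550, -1.3092), so (x, y)₂ = (0.2590, 1.9466).

(0.2590, 1.9466)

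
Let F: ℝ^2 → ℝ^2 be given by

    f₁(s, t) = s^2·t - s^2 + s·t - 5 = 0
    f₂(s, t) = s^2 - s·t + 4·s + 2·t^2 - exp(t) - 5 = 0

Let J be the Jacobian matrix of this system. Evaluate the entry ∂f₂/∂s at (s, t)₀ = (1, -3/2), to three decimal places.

∂f₂/∂s = 2·s - t + 4.
At (1, -3/2) this is 7.500.

7.500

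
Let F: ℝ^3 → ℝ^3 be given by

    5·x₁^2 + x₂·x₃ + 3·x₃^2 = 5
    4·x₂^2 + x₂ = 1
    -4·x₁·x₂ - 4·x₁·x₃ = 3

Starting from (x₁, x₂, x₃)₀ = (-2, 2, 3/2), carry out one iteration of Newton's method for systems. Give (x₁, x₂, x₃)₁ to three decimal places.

(-2.167, 1.000, -0.917)

At (-2, 2, 3/2): F = (24.750, 17.000, 25.000).
Jacobian J = [[10·x₁, x₃, x₂ + 6·x₃], [0, 8·x₂ + 1, 0], [-4·x₂ - 4·x₃, -4·x₁, -4·x₁]].
At the point, J = [[-20.000, 1.500, 11.000], [0.000, 17.000, 0.000], [-14.000, 8.000, 8.000]] (det J = -102.000).
Solving J·Δ = −F gives Δ = (-0.167, -1.000, -2.417).
Then the next iterate is (x₁, x₂, x₃)₁ = (-2.167, 1.000, -0.917).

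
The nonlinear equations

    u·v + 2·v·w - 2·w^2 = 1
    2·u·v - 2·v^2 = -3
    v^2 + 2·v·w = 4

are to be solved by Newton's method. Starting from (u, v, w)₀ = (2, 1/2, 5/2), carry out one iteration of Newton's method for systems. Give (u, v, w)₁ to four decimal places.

(-3.2833, 0.8917, 1.4000)

At (2, 1/2, 5/2): F = (-10.0000, 4.5000, -1.2500).
Jacobian J = [[v, u + 2·w, 2·v - 4·w], [2·v, 2·u - 4·v, 0], [0, 2·v + 2·w, 2·v]].
At the point, J = [[0.5000, 7.0000, -9.0000], [1.0000, 2.0000, 0.0000], [0.0000, 6.0000, 1.0000]] (det J = -60.0000).
Solving J·Δ = −F gives Δ = (-5.2833, 0.3917, -1.1000).
Then the next iterate is (u, v, w)₁ = (-3.2833, 0.8917, 1.4000).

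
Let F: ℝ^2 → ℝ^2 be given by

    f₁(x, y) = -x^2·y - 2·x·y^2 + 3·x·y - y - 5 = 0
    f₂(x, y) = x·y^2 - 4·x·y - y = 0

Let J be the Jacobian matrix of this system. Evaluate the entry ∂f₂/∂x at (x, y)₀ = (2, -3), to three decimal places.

∂f₂/∂x = y^2 - 4·y.
At (2, -3) this is 21.000.

21.000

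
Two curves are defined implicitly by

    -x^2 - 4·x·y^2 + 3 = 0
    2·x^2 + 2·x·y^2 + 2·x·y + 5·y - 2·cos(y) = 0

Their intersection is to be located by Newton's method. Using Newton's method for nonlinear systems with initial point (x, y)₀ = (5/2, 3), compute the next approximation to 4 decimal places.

(-1.6513, 4.2826)

At (5/2, 3): F = (-93.2500, 89.479985).
Jacobian J = [[-2·x - 4·y^2, -8·x·y], [4·x + 2·y^2 + 2·y, 4·x·y + 2·x + 2·sin(y) + 5]].
At the point, J = [[-41.0000, -60.0000], [34.0000, 40.282240]] (det J = 388.428159).
Solving J·Δ = −F gives Δ = (-4.1513, 1.2826).
Then the next iterate is (x, y)₁ = (-1.6513, 4.2826).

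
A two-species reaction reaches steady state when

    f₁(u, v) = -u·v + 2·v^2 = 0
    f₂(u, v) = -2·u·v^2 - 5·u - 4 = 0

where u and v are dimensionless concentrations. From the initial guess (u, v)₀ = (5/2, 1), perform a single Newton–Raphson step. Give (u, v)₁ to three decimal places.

(0.683, 0.122)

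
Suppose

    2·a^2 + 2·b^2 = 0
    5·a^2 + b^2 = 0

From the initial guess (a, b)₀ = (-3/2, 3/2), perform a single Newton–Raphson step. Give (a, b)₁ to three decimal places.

(-0.750, 0.750)

At (-3/2, 3/2): F = (9.000, 13.500).
Jacobian J = [[4·a, 4·b], [10·a, 2·b]].
At the point, J = [[-6.000, 6.000], [-15.000, 3.000]] (det J = 72.000).
Solving J·Δ = −F gives Δ = (0.750, -0.750).
Then the next iterate is (a, b)₁ = (-0.750, 0.750).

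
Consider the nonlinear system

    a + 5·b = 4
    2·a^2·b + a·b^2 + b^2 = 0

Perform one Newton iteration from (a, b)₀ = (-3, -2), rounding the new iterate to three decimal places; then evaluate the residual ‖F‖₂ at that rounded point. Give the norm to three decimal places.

74.931

At (-3, -2): F = (-17.000, -44.000).
Jacobian J = [[1, 5], [4·a·b + b^2, 2·a^2 + 2·a·b + 2·b]].
At the point, J = [[1.000, 5.000], [28.000, 26.000]] (det J = -114.000).
Solving J·Δ = −F gives Δ = (-1.947, 3.789).
Then the next iterate is (a, b)₁ = (-4.947, 1.789).
Re-evaluating at (-4.947, 1.789): F = (-0.002, 74.93125), so ‖F‖₂ = 74.931.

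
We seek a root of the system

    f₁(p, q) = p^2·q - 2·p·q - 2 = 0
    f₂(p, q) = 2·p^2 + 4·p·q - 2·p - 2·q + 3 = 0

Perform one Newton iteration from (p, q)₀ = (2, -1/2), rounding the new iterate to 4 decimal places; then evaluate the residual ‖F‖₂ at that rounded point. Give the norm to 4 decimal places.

At (2, -1/2): F = (-2.0000, 4.0000).
Jacobian J = [[2·p·q - 2·q, p^2 - 2·p], [4·p + 4·q - 2, 4·p - 2]].
At the point, J = [[-1.0000, 0.0000], [4.0000, 6.0000]] (det J = -6.0000).
Solving J·Δ = −F gives Δ = (-2.0000, 0.6667).
Then the next iterate is (p, q)₁ = (0.0000, 0.1667).
Re-evaluating at (0.0000, 0.1667): F = (-2.0000, 2.6666), so ‖F‖₂ = 3.3333.

3.3333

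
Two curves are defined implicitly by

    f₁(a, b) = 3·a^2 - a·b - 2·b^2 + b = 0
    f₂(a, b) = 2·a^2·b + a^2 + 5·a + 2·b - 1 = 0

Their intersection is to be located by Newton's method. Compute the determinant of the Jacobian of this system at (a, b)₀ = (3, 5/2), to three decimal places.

802.000

J = [[6·a - b, -a - 4·b + 1], [4·a·b + 2·a + 5, 2·a^2 + 2]].
At the point, J = [[15.500, -12.000], [41.000, 20.000]].
det J = 802.000.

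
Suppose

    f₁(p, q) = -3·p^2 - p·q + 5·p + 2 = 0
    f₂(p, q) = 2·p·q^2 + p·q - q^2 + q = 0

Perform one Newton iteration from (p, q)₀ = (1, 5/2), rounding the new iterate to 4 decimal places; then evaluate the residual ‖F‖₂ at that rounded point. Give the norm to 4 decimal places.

At (1, 5/2): F = (1.5000, 11.2500).
Jacobian J = [[-6·p - q + 5, -p], [2·q^2 + q, 4·p·q + p - 2·q + 1]].
At the point, J = [[-3.5000, -1.0000], [15.0000, 7.0000]] (det J = -9.5000).
Solving J·Δ = −F gives Δ = (2.2895, -6.5132).
Then the next iterate is (p, q)₁ = (3.2895, -4.0132).
Re-evaluating at (3.2895, -4.0132): F = (-0.813509, 72.639493), so ‖F‖₂ = 72.6440.

72.6440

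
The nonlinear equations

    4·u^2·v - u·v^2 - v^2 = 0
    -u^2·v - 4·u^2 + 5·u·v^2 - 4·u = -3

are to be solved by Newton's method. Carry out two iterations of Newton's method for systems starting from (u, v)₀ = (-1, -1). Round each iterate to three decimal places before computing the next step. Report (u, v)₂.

At (-1, -1): F = (-4.000, -1.000).
Jacobian J = [[8·u·v - v^2, 4·u^2 - 2·u·v - 2·v], [-2·u·v - 8·u + 5·v^2 - 4, -u^2 + 10·u·v]].
At the point, J = [[7.000, 4.000], [7.000, 9.000]] (det J = 35.000).
Solving J·Δ = −F gives Δ = (0.914, -0.600).
Then the next iterate is (u, v)₁ = (-0.086, -1.600).
Round to (-0.086, -1.600) and repeat: F = (-2.38717, 2.22545), J = [[-1.45920, 2.95438], [9.21280, 1.36860]].
Δ = (-0.337, 0.642), so (u, v)₂ = (-0.423, -0.958).

(-0.423, -0.958)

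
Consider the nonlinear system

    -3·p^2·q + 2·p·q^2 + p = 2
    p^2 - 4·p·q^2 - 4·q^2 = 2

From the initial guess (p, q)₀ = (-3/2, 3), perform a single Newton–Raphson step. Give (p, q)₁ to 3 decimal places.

At (-3/2, 3): F = (-50.750, 18.250).
Jacobian J = [[-6·p·q + 2·q^2 + 1, -3·p^2 + 4·p·q], [2·p - 4·q^2, -8·p·q - 8·q]].
At the point, J = [[46.000, -24.750], [-39.000, 12.000]] (det J = -413.250).
Solving J·Δ = −F gives Δ = (-0.381, -2.758).
Then the next iterate is (p, q)₁ = (-1.881, 0.242).

(-1.881, 0.242)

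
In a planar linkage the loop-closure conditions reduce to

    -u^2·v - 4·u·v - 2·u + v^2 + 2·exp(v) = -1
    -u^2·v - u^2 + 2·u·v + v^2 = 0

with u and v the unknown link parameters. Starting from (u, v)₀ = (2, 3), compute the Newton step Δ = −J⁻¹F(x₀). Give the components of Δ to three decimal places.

(0.591, 0.152)

At (2, 3): F = (10.17107, 5.000).
Jacobian J = [[-2·u·v - 4·v - 2, -u^2 - 4·u + 2·v + 2·exp(v)], [-2·u·v - 2·u + 2·v, -u^2 + 2·u + 2·v]].
At the point, J = [[-26.000, 34.17107], [-10.000, 6.000]] (det J = 185.71074).
Solving J·Δ = −F gives Δ = (0.591, 0.152).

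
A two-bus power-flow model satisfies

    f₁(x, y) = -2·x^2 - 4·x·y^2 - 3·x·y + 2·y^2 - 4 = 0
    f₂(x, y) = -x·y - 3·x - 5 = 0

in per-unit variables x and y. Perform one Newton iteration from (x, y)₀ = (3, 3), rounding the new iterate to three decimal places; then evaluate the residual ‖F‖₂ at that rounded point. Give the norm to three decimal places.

At (3, 3): F = (-139.000, -23.000).
Jacobian J = [[-4·x - 4·y^2 - 3·y, -8·x·y - 3·x + 4·y], [-y - 3, -x]].
At the point, J = [[-57.000, -69.000], [-6.000, -3.000]] (det J = -243.000).
Solving J·Δ = −F gives Δ = (-4.815, 1.963).
Then the next iterate is (x, y)₁ = (-1.815, 4.963).
Re-evaluating at (-1.815, 4.963): F = (244.52156, 9.45284), so ‖F‖₂ = 244.704.

244.704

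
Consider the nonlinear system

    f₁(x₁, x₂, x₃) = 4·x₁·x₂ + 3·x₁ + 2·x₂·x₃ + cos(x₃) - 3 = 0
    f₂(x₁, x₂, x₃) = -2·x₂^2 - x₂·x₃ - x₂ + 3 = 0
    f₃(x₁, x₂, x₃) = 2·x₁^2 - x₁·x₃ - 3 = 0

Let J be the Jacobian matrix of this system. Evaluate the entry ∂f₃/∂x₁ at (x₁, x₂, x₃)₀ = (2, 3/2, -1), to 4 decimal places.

9.0000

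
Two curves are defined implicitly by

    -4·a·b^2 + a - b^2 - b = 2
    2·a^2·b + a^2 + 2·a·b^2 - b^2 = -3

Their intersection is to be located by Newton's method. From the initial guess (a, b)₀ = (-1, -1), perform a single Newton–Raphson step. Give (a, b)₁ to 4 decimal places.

At (-1, -1): F = (1.0000, -1.0000).
Jacobian J = [[-4·b^2 + 1, -8·a·b - 2·b - 1], [4·a·b + 2·a + 2·b^2, 2·a^2 + 4·a·b - 2·b]].
At the point, J = [[-3.0000, -7.0000], [4.0000, 8.0000]] (det J = 4.0000).
Solving J·Δ = −F gives Δ = (-0.2500, 0.2500).
Then the next iterate is (a, b)₁ = (-1.2500, -0.7500).

(-1.2500, -0.7500)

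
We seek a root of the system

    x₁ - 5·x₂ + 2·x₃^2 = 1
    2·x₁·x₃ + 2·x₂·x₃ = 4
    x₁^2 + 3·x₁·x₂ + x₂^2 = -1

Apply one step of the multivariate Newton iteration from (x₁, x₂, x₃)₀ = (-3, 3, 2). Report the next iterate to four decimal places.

(-1.1667, 2.1667, 2.6250)

At (-3, 3, 2): F = (-11.0000, -4.0000, -8.0000).
Jacobian J = [[1, -5, 4·x₃], [2·x₃, 2·x₃, 2·x₁ + 2·x₂], [2·x₁ + 3·x₂, 3·x₁ + 2·x₂, 0]].
At the point, J = [[1.0000, -5.0000, 8.0000], [4.0000, 4.0000, 0.0000], [3.0000, -3.0000, 0.0000]] (det J = -192.0000).
Solving J·Δ = −F gives Δ = (1.8333, -0.8333, 0.6250).
Then the next iterate is (x₁, x₂, x₃)₁ = (-1.1667, 2.1667, 2.6250).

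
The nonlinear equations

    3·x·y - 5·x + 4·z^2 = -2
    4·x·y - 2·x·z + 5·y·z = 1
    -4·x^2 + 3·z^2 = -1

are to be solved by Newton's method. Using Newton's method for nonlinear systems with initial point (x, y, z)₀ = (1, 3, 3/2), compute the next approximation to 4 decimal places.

(0.6285, 1.4829, 0.7531)

At (1, 3, 3/2): F = (15.0000, 30.5000, 3.7500).
Jacobian J = [[3·y - 5, 3·x, 8·z], [4·y - 2·z, 4·x + 5·z, -2·x + 5·y], [-8·x, 0, 6·z]].
At the point, J = [[4.0000, 3.0000, 12.0000], [9.0000, 11.5000, 13.0000], [-8.0000, 0.0000, 9.0000]] (det J = 963.0000).
Solving J·Δ = −F gives Δ = (-0.3715, -1.5171, -0.7469).
Then the next iterate is (x, y, z)₁ = (0.6285, 1.4829, 0.7531).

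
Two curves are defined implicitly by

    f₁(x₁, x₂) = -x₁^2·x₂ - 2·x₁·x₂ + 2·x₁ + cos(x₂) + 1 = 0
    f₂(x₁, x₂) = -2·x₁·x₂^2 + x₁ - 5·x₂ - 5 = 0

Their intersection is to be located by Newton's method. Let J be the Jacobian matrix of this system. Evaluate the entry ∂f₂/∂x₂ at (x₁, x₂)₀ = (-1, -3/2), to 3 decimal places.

∂f₂/∂x₂ = -4·x₁·x₂ - 5.
At (-1, -3/2) this is -11.000.

-11.000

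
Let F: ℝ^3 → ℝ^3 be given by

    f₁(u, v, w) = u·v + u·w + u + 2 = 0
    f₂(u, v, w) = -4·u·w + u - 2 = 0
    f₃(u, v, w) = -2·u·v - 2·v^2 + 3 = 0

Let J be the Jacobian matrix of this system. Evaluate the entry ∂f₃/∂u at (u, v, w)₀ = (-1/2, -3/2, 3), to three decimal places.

∂f₃/∂u = -2·v.
At (-1/2, -3/2, 3) this is 3.000.

3.000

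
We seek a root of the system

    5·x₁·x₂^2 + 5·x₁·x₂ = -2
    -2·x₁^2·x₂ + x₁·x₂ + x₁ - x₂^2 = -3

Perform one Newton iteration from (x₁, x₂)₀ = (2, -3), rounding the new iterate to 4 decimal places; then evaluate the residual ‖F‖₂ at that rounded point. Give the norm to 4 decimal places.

At (2, -3): F = (62.0000, 14.0000).
Jacobian J = [[5·x₂^2 + 5·x₂, 10·x₁·x₂ + 5·x₁], [-4·x₁·x₂ + x₂ + 1, -2·x₁^2 + x₁ - 2·x₂]].
At the point, J = [[30.0000, -50.0000], [22.0000, 0.0000]] (det J = 1100.0000).
Solving J·Δ = −F gives Δ = (-0.6364, 0.8582).
Then the next iterate is (x₁, x₂)₁ = (1.3636, -2.1418).
Re-evaluating at (1.3636, -2.1418): F = (18.673468, 4.820681), so ‖F‖₂ = 19.2857.

19.2857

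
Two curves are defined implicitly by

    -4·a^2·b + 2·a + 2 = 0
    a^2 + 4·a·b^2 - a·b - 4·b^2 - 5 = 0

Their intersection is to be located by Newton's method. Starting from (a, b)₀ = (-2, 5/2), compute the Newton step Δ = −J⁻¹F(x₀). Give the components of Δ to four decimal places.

At (-2, 5/2): F = (-42.0000, -71.0000).
Jacobian J = [[-8·a·b + 2, -4·a^2], [2·a + 4·b^2 - b, 8·a·b - a - 8·b]].
At the point, J = [[42.0000, -16.0000], [18.5000, -58.0000]] (det J = -2140.0000).
Solving J·Δ = −F gives Δ = (0.6075, -1.0304).

(0.6075, -1.0304)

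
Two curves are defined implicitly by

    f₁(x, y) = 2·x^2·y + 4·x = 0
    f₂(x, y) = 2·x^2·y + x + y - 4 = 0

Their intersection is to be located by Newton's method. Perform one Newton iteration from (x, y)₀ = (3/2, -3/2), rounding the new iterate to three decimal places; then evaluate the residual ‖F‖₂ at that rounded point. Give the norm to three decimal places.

At (3/2, -3/2): F = (-0.750, -10.750).
Jacobian J = [[4·x·y + 4, 2·x^2], [4·x·y + 1, 2·x^2 + 1]].
At the point, J = [[-5.000, 4.500], [-8.000, 5.500]] (det J = 8.500).
Solving J·Δ = −F gives Δ = (-5.206, -5.618).
Then the next iterate is (x, y)₁ = (-3.706, -7.118).
Re-evaluating at (-3.706, -7.118): F = (-210.34743, -210.34743), so ‖F‖₂ = 297.476.

297.476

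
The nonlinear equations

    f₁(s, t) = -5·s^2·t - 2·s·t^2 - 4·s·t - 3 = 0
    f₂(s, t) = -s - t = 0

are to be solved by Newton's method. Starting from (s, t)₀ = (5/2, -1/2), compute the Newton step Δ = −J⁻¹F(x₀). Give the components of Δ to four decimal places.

(-1.7687, -0.2313)

At (5/2, -1/2): F = (16.3750, -2.0000).
Jacobian J = [[-10·s·t - 2·t^2 - 4·t, -5·s^2 - 4·s·t - 4·s], [-1, -1]].
At the point, J = [[14.0000, -36.2500], [-1.0000, -1.0000]] (det J = -50.2500).
Solving J·Δ = −F gives Δ = (-1.7687, -0.2313).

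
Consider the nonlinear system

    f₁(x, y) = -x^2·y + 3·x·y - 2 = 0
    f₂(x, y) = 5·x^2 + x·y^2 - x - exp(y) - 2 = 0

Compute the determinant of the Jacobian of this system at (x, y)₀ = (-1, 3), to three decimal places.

-399.283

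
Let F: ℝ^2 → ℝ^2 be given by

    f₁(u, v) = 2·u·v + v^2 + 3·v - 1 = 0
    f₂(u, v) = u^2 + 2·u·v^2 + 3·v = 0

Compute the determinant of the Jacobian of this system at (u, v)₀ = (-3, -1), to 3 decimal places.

-50.000

J = [[2·v, 2·u + 2·v + 3], [2·u + 2·v^2, 4·u·v + 3]].
At the point, J = [[-2.000, -5.000], [-4.000, 15.000]].
det J = -50.000.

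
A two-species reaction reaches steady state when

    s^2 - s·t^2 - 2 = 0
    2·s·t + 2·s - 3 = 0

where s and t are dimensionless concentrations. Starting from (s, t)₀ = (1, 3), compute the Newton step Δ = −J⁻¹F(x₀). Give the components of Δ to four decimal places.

(-0.2941, -1.3235)

At (1, 3): F = (-10.0000, 5.0000).
Jacobian J = [[2·s - t^2, -2·s·t], [2·t + 2, 2·s]].
At the point, J = [[-7.0000, -6.0000], [8.0000, 2.0000]] (det J = 34.0000).
Solving J·Δ = −F gives Δ = (-0.2941, -1.3235).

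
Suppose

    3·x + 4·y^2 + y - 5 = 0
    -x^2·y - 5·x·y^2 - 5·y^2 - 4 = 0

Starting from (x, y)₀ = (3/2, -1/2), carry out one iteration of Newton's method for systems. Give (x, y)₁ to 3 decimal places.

(2.071, 0.071)

At (3/2, -1/2): F = (0.000, -6.000).
Jacobian J = [[3, 8·y + 1], [-2·x·y - 5·y^2, -x^2 - 10·x·y - 10·y]].
At the point, J = [[3.000, -3.000], [0.250, 10.250]] (det J = 31.500).
Solving J·Δ = −F gives Δ = (0.571, 0.571).
Then the next iterate is (x, y)₁ = (2.071, 0.071).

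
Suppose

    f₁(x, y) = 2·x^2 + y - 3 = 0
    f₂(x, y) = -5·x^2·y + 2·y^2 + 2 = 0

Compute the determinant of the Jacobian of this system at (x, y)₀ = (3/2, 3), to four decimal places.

J = [[4·x, 1], [-10·x·y, -5·x^2 + 4·y]].
At the point, J = [[6.0000, 1.0000], [-45.0000, 0.7500]].
det J = 49.5000.

49.5000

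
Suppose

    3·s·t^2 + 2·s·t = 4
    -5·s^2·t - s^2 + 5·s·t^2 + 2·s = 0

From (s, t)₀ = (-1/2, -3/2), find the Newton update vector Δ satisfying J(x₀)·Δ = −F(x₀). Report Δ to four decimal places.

(-102.5000, 111.5000)

At (-1/2, -3/2): F = (-5.8750, -5.0000).
Jacobian J = [[3·t^2 + 2·t, 6·s·t + 2·s], [-10·s·t - 2·s + 5·t^2 + 2, -5·s^2 + 10·s·t]].
At the point, J = [[3.7500, 3.5000], [6.7500, 6.2500]] (det J = -0.1875).
Solving J·Δ = −F gives Δ = (-102.5000, 111.5000).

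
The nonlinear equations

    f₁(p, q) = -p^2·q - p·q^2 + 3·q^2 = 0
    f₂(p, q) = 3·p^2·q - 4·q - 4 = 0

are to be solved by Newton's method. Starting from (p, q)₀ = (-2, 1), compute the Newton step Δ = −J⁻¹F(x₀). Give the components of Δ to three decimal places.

At (-2, 1): F = (1.000, 4.000).
Jacobian J = [[-2·p·q - q^2, -p^2 - 2·p·q + 6·q], [6·p·q, 3·p^2 - 4]].
At the point, J = [[3.000, 6.000], [-12.000, 8.000]] (det J = 96.000).
Solving J·Δ = −F gives Δ = (0.167, -0.250).

(0.167, -0.250)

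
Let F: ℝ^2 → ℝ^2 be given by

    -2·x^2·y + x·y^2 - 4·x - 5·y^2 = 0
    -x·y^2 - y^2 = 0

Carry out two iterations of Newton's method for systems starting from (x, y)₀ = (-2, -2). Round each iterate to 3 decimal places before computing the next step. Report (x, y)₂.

At (-2, -2): F = (-4.000, 4.000).
Jacobian J = [[-4·x·y + y^2 - 4, -2·x^2 + 2·x·y - 10·y], [-y^2, -2·x·y - 2·y]].
At the point, J = [[-16.000, 20.000], [-4.000, -4.000]] (det J = 144.000).
Solving J·Δ = −F gives Δ = (0.444, 0.556).
Then the next iterate is (x, y)₁ = (-1.556, -1.444).
Round to (-1.556, -1.444) and repeat: F = (-0.45391, 1.15934), J = [[-10.90232, 14.09146], [-2.08514, -1.60573]].
Δ = (0.333, 0.290), so (x, y)₂ = (-1.223, -1.154).

(-1.223, -1.154)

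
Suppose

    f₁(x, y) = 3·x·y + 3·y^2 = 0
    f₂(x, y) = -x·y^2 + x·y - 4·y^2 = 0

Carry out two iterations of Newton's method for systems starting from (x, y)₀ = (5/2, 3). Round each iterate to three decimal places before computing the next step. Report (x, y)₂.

(-0.060, 0.965)

At (5/2, 3): F = (49.500, -51.000).
Jacobian J = [[3·y, 3·x + 6·y], [-y^2 + y, -2·x·y + x - 8·y]].
At the point, J = [[9.000, 25.500], [-6.000, -36.500]] (det J = -175.500).
Solving J·Δ = −F gives Δ = (-2.885, -0.923).
Then the next iterate is (x, y)₁ = (-0.385, 2.077).
Round to (-0.385, 2.077) and repeat: F = (10.54285, -16.39450), J = [[6.231, 11.307], [-2.23693, -15.40171]].
Δ = (0.325, -1.112), so (x, y)₂ = (-0.060, 0.965).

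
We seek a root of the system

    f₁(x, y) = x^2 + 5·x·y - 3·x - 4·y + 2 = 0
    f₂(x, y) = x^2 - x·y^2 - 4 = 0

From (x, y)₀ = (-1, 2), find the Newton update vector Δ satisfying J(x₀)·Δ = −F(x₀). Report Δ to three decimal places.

(-1.147, -1.971)

At (-1, 2): F = (-12.000, 1.000).
Jacobian J = [[2·x + 5·y - 3, 5·x - 4], [2·x - y^2, -2·x·y]].
At the point, J = [[5.000, -9.000], [-6.000, 4.000]] (det J = -34.000).
Solving J·Δ = −F gives Δ = (-1.147, -1.971).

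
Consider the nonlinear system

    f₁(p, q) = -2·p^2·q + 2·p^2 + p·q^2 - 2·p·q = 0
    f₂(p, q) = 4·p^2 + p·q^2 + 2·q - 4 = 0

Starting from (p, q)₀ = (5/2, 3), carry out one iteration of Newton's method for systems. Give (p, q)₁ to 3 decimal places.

(1.697, 1.457)

At (5/2, 3): F = (-17.500, 49.500).
Jacobian J = [[-4·p·q + 4·p + q^2 - 2·q, -2·p^2 + 2·p·q - 2·p], [8·p + q^2, 2·p·q + 2]].
At the point, J = [[-17.000, -2.500], [29.000, 17.000]] (det J = -216.500).
Solving J·Δ = −F gives Δ = (-0.803, -1.543).
Then the next iterate is (p, q)₁ = (1.697, 1.457).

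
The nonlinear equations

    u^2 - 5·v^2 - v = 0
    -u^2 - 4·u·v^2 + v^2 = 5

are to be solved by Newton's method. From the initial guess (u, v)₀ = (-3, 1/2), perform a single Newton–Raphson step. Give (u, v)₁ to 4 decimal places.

At (-3, 1/2): F = (7.2500, -10.7500).
Jacobian J = [[2·u, -10·v - 1], [-2·u - 4·v^2, -8·u·v + 2·v]].
At the point, J = [[-6.0000, -6.0000], [5.0000, 13.0000]] (det J = -48.0000).
Solving J·Δ = −F gives Δ = (0.6198, 0.5885).
Then the next iterate is (u, v)₁ = (-2.3802, 1.0885).

(-2.3802, 1.0885)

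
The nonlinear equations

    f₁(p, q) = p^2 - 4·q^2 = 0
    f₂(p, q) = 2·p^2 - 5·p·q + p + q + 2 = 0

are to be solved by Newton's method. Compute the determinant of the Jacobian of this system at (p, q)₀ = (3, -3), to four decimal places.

J = [[2·p, -8·q], [4·p - 5·q + 1, -5·p + 1]].
At the point, J = [[6.0000, 24.0000], [28.0000, -14.0000]].
det J = -756.0000.

-756.0000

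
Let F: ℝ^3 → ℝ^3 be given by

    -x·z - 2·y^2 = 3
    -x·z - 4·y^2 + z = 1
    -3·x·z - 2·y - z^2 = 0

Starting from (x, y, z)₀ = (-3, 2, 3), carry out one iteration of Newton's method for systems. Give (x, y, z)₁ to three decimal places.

(-0.256, 2.077, 6.615)

At (-3, 2, 3): F = (-2.000, -5.000, 14.000).
Jacobian J = [[-z, -4·y, -x], [-z, -8·y, -x + 1], [-3·z, -2, -3·x - 2·z]].
At the point, J = [[-3.000, -8.000, 3.000], [-3.000, -16.000, 4.000], [-9.000, -2.000, 3.000]] (det J = -78.000).
Solving J·Δ = −F gives Δ = (2.744, 0.077, 3.615).
Then the next iterate is (x, y, z)₁ = (-0.256, 2.077, 6.615).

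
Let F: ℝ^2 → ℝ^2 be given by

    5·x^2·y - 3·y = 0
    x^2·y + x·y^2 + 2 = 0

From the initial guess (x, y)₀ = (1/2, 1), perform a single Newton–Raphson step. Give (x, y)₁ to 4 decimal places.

(0.2308, -0.7692)

At (1/2, 1): F = (-1.7500, 2.7500).
Jacobian J = [[10·x·y, 5·x^2 - 3], [2·x·y + y^2, x^2 + 2·x·y]].
At the point, J = [[5.0000, -1.7500], [2.0000, 1.2500]] (det J = 9.7500).
Solving J·Δ = −F gives Δ = (-0.2692, -1.7692).
Then the next iterate is (x, y)₁ = (0.2308, -0.7692).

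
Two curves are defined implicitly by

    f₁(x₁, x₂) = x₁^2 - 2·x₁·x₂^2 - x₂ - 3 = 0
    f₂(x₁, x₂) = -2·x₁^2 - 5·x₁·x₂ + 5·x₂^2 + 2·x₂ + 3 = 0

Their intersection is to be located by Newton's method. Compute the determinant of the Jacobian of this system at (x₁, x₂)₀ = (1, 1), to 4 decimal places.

-45.0000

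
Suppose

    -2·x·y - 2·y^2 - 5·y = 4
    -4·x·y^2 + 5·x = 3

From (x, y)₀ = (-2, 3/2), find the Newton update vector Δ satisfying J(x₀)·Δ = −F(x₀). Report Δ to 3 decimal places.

(-2.050, -0.550)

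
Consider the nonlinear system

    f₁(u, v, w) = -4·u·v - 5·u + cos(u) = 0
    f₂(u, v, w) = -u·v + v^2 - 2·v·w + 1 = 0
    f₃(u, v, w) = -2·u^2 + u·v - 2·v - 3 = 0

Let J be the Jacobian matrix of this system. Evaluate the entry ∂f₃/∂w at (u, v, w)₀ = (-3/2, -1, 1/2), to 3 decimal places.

0.000

∂f₃/∂w = 0.
At (-3/2, -1, 1/2) this is 0.000.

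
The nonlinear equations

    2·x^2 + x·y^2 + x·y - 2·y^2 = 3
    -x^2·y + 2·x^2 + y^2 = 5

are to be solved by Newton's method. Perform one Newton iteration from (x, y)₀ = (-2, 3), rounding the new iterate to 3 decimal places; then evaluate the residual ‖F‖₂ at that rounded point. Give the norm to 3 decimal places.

11.191

At (-2, 3): F = (-37.000, 0.000).
Jacobian J = [[4·x + y^2 + y, 2·x·y + x - 4·y], [-2·x·y + 4·x, -x^2 + 2·y]].
At the point, J = [[4.000, -26.000], [4.000, 2.000]] (det J = 112.000).
Solving J·Δ = −F gives Δ = (0.661, -1.321).
Then the next iterate is (x, y)₁ = (-1.339, 1.679).
Re-evaluating at (-1.339, 1.679): F = (-11.07512, -1.60543), so ‖F‖₂ = 11.191.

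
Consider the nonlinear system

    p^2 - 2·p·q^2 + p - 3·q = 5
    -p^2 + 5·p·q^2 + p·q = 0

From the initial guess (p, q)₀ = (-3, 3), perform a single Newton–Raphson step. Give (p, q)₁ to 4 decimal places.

(-5.1597, 0.1008)

At (-3, 3): F = (46.0000, -153.0000).
Jacobian J = [[2·p - 2·q^2 + 1, -4·p·q - 3], [-2·p + 5·q^2 + q, 10·p·q + p]].
At the point, J = [[-23.0000, 33.0000], [54.0000, -93.0000]] (det J = 357.0000).
Solving J·Δ = −F gives Δ = (-2.1597, -2.8992).
Then the next iterate is (p, q)₁ = (-5.1597, 0.1008).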